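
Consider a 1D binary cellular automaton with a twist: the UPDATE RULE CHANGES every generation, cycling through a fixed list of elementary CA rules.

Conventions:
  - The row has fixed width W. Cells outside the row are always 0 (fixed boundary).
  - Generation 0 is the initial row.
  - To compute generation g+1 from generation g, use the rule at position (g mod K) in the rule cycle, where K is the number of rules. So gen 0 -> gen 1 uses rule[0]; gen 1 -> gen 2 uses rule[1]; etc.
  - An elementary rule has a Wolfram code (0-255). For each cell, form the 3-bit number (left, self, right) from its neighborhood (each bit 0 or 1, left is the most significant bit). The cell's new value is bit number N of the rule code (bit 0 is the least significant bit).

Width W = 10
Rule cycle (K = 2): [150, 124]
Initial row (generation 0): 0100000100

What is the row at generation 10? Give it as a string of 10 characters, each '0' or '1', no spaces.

Answer: 1111111111

Derivation:
Gen 0: 0100000100
Gen 1 (rule 150): 1110001110
Gen 2 (rule 124): 1011001011
Gen 3 (rule 150): 1000111000
Gen 4 (rule 124): 1100101100
Gen 5 (rule 150): 0011100010
Gen 6 (rule 124): 0010110011
Gen 7 (rule 150): 0110001100
Gen 8 (rule 124): 0111001110
Gen 9 (rule 150): 1010110101
Gen 10 (rule 124): 1111111111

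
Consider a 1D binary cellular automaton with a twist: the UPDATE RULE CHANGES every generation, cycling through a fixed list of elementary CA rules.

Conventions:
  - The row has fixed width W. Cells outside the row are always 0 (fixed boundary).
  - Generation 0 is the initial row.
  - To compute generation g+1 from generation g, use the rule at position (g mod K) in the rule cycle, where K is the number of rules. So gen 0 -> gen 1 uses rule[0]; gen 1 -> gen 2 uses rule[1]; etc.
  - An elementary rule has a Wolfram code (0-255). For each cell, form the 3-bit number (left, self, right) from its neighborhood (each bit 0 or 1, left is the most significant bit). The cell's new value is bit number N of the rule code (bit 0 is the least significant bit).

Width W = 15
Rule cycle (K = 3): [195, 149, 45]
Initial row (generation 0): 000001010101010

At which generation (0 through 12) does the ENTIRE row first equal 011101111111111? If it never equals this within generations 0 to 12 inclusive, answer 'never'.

Answer: 2

Derivation:
Gen 0: 000001010101010
Gen 1 (rule 195): 111110000000000
Gen 2 (rule 149): 011101111111111
Gen 3 (rule 45): 010011000000000
Gen 4 (rule 195): 100101011111111
Gen 5 (rule 149): 110101001111110
Gen 6 (rule 45): 101111001000000
Gen 7 (rule 195): 000111010011111
Gen 8 (rule 149): 110010011001110
Gen 9 (rule 45): 100010010001000
Gen 10 (rule 195): 001100100110011
Gen 11 (rule 149): 100010110001000
Gen 12 (rule 45): 101011100101011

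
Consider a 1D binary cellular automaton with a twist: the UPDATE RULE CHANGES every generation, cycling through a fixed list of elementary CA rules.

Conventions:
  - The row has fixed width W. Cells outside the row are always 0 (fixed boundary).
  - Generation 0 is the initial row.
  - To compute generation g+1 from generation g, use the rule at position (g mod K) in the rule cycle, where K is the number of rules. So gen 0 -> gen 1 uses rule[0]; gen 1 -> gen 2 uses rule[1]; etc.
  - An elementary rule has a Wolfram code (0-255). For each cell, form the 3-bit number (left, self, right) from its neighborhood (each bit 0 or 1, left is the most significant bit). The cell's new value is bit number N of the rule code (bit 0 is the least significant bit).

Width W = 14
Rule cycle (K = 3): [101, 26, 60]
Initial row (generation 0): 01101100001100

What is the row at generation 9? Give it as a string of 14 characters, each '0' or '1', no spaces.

Answer: 11000111010011

Derivation:
Gen 0: 01101100001100
Gen 1 (rule 101): 00110101100101
Gen 2 (rule 26): 01100001011000
Gen 3 (rule 60): 01010001110100
Gen 4 (rule 101): 01110100011101
Gen 5 (rule 26): 11000010110000
Gen 6 (rule 60): 10100011101000
Gen 7 (rule 101): 11101000111011
Gen 8 (rule 26): 10000101100010
Gen 9 (rule 60): 11000111010011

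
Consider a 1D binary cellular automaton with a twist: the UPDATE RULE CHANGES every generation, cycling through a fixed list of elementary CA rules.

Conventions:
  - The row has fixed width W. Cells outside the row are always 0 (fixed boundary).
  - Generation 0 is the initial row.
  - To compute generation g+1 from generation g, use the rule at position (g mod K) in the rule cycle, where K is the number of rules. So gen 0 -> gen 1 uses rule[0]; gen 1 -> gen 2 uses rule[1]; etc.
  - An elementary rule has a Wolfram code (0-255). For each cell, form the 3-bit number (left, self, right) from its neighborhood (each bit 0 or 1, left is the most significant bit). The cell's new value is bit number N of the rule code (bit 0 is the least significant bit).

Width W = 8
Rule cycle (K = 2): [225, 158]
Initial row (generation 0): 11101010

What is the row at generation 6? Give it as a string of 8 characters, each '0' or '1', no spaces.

Gen 0: 11101010
Gen 1 (rule 225): 01110100
Gen 2 (rule 158): 11100110
Gen 3 (rule 225): 01100010
Gen 4 (rule 158): 11010111
Gen 5 (rule 225): 01101011
Gen 6 (rule 158): 11001010

Answer: 11001010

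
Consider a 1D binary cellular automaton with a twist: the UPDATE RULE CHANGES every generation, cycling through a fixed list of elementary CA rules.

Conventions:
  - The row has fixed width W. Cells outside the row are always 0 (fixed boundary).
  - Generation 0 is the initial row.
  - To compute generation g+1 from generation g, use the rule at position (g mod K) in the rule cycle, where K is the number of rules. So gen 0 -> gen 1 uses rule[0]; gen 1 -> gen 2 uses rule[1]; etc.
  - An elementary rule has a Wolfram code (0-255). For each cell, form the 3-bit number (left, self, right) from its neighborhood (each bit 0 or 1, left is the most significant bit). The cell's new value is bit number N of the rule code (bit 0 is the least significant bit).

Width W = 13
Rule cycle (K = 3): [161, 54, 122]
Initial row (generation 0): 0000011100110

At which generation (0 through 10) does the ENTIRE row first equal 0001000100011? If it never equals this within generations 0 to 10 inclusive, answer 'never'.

Answer: never

Derivation:
Gen 0: 0000011100110
Gen 1 (rule 161): 1111001000000
Gen 2 (rule 54): 0000111100000
Gen 3 (rule 122): 0001100110000
Gen 4 (rule 161): 1100000000111
Gen 5 (rule 54): 0010000001000
Gen 6 (rule 122): 0101000010100
Gen 7 (rule 161): 0010011001001
Gen 8 (rule 54): 0111100111111
Gen 9 (rule 122): 1100111100001
Gen 10 (rule 161): 0000011001100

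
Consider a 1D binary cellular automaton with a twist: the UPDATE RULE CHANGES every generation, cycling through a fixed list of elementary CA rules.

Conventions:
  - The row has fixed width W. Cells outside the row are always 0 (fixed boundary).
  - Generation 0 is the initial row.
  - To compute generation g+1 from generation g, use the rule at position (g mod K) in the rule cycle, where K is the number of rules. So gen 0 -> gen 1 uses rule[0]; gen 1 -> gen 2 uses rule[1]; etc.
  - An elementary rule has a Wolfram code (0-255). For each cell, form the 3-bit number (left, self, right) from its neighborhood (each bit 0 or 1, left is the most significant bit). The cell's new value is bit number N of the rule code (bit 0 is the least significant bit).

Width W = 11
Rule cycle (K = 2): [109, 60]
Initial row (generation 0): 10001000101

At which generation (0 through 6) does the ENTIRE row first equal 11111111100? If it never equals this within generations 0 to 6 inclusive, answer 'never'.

Answer: 2

Derivation:
Gen 0: 10001000101
Gen 1 (rule 109): 10101010111
Gen 2 (rule 60): 11111111100
Gen 3 (rule 109): 10000000101
Gen 4 (rule 60): 11000000111
Gen 5 (rule 109): 11011110101
Gen 6 (rule 60): 10110001111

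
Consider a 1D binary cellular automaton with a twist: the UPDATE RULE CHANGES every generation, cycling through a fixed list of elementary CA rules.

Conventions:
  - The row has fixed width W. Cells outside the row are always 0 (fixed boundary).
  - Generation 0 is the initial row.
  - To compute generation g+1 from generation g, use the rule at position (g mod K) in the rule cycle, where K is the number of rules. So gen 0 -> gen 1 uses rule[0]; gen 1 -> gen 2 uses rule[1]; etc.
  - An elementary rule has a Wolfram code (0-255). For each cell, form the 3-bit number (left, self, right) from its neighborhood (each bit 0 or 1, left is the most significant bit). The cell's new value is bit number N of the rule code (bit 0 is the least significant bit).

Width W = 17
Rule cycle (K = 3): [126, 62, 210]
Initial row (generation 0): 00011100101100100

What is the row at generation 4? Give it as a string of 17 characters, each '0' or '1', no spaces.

Gen 0: 00011100101100100
Gen 1 (rule 126): 00110111111111110
Gen 2 (rule 62): 01101100000000001
Gen 3 (rule 210): 10100110000000010
Gen 4 (rule 126): 11111111000000111

Answer: 11111111000000111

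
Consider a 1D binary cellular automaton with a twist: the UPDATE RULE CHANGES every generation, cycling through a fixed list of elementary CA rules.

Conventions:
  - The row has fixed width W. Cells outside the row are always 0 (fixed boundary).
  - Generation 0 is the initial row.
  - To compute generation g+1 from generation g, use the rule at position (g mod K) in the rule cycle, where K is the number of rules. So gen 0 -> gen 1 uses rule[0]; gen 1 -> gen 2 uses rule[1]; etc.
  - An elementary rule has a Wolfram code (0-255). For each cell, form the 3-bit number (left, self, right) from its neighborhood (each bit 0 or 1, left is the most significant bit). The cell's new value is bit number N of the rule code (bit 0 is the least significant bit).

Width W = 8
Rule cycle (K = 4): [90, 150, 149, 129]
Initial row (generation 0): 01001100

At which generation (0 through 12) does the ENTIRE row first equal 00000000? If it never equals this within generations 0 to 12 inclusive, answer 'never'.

Gen 0: 01001100
Gen 1 (rule 90): 10111110
Gen 2 (rule 150): 10011101
Gen 3 (rule 149): 11001001
Gen 4 (rule 129): 00000000
Gen 5 (rule 90): 00000000
Gen 6 (rule 150): 00000000
Gen 7 (rule 149): 11111111
Gen 8 (rule 129): 01111110
Gen 9 (rule 90): 11000011
Gen 10 (rule 150): 00100100
Gen 11 (rule 149): 10110111
Gen 12 (rule 129): 00000010

Answer: 4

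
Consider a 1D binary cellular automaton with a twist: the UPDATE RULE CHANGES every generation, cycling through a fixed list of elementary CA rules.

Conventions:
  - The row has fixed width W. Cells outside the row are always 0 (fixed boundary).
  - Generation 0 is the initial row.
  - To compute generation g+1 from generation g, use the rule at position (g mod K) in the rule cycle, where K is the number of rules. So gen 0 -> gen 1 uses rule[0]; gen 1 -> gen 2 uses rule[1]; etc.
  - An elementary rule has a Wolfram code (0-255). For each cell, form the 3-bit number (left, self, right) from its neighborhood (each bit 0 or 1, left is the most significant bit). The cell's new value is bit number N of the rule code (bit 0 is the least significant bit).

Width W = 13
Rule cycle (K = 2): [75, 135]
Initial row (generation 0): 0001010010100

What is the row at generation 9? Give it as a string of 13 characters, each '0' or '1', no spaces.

Answer: 0011011110010

Derivation:
Gen 0: 0001010010100
Gen 1 (rule 75): 1110000100001
Gen 2 (rule 135): 0100111101111
Gen 3 (rule 75): 1001100101001
Gen 4 (rule 135): 1010001101011
Gen 5 (rule 75): 0000111100011
Gen 6 (rule 135): 1111011001100
Gen 7 (rule 75): 1001011011101
Gen 8 (rule 135): 1011000001001
Gen 9 (rule 75): 0011011110010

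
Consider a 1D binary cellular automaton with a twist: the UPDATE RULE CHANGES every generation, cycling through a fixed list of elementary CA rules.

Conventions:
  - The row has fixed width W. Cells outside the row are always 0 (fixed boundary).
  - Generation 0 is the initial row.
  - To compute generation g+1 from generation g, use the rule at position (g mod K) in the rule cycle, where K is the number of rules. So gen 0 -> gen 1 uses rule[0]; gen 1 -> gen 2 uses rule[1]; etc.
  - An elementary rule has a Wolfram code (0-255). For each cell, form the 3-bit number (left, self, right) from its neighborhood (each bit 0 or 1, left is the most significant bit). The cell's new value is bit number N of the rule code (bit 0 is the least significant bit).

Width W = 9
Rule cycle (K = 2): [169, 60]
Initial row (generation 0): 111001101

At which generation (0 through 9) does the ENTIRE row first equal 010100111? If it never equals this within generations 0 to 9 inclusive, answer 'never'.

Gen 0: 111001101
Gen 1 (rule 169): 110001010
Gen 2 (rule 60): 101001111
Gen 3 (rule 169): 010001110
Gen 4 (rule 60): 011001001
Gen 5 (rule 169): 010000000
Gen 6 (rule 60): 011000000
Gen 7 (rule 169): 010011111
Gen 8 (rule 60): 011010000
Gen 9 (rule 169): 010100111

Answer: 9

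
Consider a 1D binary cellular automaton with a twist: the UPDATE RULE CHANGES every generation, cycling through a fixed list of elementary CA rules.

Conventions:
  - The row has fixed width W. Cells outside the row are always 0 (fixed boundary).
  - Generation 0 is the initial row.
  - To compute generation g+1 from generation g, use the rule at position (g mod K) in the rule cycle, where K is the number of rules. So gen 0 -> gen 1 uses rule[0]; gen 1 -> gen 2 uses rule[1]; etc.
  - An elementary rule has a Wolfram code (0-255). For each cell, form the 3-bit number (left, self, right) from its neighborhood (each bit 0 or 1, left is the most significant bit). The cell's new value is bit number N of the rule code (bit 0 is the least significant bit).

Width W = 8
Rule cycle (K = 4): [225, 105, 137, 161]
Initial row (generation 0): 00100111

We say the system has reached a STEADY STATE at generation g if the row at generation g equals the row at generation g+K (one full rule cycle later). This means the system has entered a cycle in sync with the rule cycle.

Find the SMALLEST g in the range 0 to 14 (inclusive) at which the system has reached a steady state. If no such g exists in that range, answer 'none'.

Gen 0: 00100111
Gen 1 (rule 225): 10000011
Gen 2 (rule 105): 00111011
Gen 3 (rule 137): 10110010
Gen 4 (rule 161): 01000000
Gen 5 (rule 225): 00011111
Gen 6 (rule 105): 11010001
Gen 7 (rule 137): 10000100
Gen 8 (rule 161): 00110001
Gen 9 (rule 225): 10010100
Gen 10 (rule 105): 00001001
Gen 11 (rule 137): 11100000
Gen 12 (rule 161): 01001111
Gen 13 (rule 225): 00000111
Gen 14 (rule 105): 11110101
Gen 15 (rule 137): 11100000
Gen 16 (rule 161): 01001111
Gen 17 (rule 225): 00000111
Gen 18 (rule 105): 11110101

Answer: 11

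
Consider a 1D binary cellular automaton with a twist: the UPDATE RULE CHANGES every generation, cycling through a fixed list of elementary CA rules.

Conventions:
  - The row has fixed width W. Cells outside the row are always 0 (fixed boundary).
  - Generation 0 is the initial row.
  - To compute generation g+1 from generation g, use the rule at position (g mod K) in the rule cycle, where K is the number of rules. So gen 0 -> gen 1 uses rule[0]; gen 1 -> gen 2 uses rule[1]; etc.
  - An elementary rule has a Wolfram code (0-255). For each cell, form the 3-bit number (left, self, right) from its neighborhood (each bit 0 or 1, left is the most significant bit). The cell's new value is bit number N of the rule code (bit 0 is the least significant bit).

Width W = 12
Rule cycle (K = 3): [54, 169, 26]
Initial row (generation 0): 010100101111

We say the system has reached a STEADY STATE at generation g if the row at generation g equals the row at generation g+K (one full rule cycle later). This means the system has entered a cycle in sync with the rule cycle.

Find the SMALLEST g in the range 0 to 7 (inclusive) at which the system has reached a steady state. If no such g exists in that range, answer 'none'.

Gen 0: 010100101111
Gen 1 (rule 54): 111111110000
Gen 2 (rule 169): 111111100111
Gen 3 (rule 26): 100000011100
Gen 4 (rule 54): 110000100010
Gen 5 (rule 169): 100110001000
Gen 6 (rule 26): 011101010100
Gen 7 (rule 54): 100011111110
Gen 8 (rule 169): 001011111100
Gen 9 (rule 26): 010010000010
Gen 10 (rule 54): 111111000111

Answer: none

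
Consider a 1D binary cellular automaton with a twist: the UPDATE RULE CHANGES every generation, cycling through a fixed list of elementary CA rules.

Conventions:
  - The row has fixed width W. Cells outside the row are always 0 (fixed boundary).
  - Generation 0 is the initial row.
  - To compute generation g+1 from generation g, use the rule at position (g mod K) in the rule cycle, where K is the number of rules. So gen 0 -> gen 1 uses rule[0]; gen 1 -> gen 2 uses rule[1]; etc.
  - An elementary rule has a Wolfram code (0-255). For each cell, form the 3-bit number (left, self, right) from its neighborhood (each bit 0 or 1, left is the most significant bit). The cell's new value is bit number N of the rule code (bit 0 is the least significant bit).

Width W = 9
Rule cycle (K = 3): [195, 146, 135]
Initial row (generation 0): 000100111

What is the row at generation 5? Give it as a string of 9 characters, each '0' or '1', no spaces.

Answer: 100010000

Derivation:
Gen 0: 000100111
Gen 1 (rule 195): 111001011
Gen 2 (rule 146): 010110000
Gen 3 (rule 135): 110000111
Gen 4 (rule 195): 010111011
Gen 5 (rule 146): 100010000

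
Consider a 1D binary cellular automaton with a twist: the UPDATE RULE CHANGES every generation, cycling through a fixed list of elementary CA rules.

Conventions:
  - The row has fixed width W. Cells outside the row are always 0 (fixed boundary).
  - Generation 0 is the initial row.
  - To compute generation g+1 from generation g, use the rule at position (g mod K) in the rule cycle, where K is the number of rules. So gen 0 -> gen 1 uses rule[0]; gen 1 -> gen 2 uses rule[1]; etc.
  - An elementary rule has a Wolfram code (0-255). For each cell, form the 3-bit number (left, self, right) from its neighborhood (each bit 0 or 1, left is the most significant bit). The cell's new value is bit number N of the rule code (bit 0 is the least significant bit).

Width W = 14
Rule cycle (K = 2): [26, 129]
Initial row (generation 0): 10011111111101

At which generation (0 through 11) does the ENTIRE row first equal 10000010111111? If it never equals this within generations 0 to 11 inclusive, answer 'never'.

Answer: never

Derivation:
Gen 0: 10011111111101
Gen 1 (rule 26): 01110000000000
Gen 2 (rule 129): 00100111111111
Gen 3 (rule 26): 01011100000000
Gen 4 (rule 129): 00001001111111
Gen 5 (rule 26): 00010111000000
Gen 6 (rule 129): 11000010011111
Gen 7 (rule 26): 10100101110000
Gen 8 (rule 129): 00000000100111
Gen 9 (rule 26): 00000001011100
Gen 10 (rule 129): 11111100001001
Gen 11 (rule 26): 10000010010110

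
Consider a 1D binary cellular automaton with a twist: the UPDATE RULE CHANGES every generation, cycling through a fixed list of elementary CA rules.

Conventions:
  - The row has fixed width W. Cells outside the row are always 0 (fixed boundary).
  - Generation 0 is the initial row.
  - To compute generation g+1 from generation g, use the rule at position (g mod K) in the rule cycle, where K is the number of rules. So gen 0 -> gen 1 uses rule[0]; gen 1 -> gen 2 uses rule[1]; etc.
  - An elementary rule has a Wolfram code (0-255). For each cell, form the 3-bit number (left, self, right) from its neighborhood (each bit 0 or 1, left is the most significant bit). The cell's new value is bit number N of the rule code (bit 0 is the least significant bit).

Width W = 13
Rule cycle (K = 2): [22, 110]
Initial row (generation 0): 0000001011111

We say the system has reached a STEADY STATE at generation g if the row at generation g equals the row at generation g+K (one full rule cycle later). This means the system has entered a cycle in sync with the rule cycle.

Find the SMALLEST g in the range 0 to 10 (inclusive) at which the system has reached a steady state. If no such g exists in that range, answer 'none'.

Answer: none

Derivation:
Gen 0: 0000001011111
Gen 1 (rule 22): 0000011000000
Gen 2 (rule 110): 0000111000000
Gen 3 (rule 22): 0001000100000
Gen 4 (rule 110): 0011001100000
Gen 5 (rule 22): 0100110010000
Gen 6 (rule 110): 1101110110000
Gen 7 (rule 22): 0000000001000
Gen 8 (rule 110): 0000000011000
Gen 9 (rule 22): 0000000100100
Gen 10 (rule 110): 0000001101100
Gen 11 (rule 22): 0000010000010
Gen 12 (rule 110): 0000110000110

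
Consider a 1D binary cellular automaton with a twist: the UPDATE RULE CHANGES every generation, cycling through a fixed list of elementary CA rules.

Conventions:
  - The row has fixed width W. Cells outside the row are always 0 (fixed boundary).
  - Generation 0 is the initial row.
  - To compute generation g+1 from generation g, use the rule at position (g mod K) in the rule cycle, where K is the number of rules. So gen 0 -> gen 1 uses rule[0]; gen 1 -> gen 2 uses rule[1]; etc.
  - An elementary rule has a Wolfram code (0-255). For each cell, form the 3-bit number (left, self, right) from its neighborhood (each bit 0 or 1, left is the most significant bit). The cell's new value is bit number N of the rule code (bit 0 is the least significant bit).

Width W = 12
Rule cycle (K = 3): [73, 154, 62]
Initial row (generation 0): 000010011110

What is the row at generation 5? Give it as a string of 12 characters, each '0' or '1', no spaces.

Answer: 010100010010

Derivation:
Gen 0: 000010011110
Gen 1 (rule 73): 111000010010
Gen 2 (rule 154): 110100101101
Gen 3 (rule 62): 101111111011
Gen 4 (rule 73): 001000001011
Gen 5 (rule 154): 010100010010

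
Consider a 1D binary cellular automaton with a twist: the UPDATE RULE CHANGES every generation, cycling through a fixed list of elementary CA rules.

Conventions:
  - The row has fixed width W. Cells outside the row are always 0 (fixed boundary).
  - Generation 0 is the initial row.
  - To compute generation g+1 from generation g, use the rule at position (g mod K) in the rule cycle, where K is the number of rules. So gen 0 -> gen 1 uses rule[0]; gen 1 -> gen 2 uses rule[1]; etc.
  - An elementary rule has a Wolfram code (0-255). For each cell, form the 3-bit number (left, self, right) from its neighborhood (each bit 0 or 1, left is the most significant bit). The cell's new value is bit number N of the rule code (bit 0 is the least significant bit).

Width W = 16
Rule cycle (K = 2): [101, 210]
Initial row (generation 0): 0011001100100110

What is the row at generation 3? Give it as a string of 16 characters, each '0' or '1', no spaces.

Answer: 0011111101111111

Derivation:
Gen 0: 0011001100100110
Gen 1 (rule 101): 1001000100100010
Gen 2 (rule 210): 0110101011010101
Gen 3 (rule 101): 0011111101111111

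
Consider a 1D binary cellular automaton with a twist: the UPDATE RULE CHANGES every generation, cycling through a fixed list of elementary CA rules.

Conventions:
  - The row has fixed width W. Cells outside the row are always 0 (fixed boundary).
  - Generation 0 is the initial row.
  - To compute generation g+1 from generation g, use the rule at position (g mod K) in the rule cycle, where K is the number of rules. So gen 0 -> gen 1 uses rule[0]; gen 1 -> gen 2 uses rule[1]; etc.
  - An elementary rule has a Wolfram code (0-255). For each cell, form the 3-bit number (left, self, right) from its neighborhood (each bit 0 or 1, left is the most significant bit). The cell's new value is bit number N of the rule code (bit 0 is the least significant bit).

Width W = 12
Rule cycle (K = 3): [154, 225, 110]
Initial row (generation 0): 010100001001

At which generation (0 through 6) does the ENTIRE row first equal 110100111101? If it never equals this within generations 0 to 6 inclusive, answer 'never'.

Answer: 4

Derivation:
Gen 0: 010100001001
Gen 1 (rule 154): 100010010110
Gen 2 (rule 225): 001000001010
Gen 3 (rule 110): 011000011110
Gen 4 (rule 154): 110100111101
Gen 5 (rule 225): 011000011110
Gen 6 (rule 110): 111000110010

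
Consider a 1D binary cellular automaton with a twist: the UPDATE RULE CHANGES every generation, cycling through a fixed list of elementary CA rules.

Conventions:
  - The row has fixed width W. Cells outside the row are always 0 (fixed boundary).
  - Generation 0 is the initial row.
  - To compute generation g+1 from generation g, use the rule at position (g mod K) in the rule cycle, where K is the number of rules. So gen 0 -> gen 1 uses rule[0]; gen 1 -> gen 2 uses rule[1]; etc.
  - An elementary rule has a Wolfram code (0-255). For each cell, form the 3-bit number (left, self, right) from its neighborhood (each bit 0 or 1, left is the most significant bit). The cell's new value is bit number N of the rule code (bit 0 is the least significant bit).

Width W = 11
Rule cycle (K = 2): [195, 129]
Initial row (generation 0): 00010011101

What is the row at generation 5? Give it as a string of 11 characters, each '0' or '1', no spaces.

Answer: 11110111101

Derivation:
Gen 0: 00010011101
Gen 1 (rule 195): 11100101100
Gen 2 (rule 129): 01000000001
Gen 3 (rule 195): 10011111110
Gen 4 (rule 129): 00001111100
Gen 5 (rule 195): 11110111101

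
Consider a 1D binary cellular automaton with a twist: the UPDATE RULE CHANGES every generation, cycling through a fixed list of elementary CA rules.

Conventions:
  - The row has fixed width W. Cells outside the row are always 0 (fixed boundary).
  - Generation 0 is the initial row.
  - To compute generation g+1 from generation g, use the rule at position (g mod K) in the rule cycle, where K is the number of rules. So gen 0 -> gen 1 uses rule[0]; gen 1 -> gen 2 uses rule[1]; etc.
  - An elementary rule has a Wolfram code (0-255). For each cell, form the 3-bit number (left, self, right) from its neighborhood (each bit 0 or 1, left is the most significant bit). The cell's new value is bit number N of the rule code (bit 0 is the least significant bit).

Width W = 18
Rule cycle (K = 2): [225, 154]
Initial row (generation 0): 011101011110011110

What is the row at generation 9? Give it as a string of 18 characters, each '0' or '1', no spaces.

Answer: 000100011100000110

Derivation:
Gen 0: 011101011110011110
Gen 1 (rule 225): 001110101110001110
Gen 2 (rule 154): 011100001101011101
Gen 3 (rule 225): 001101100110101110
Gen 4 (rule 154): 011001011100001101
Gen 5 (rule 225): 001000101101100110
Gen 6 (rule 154): 010101001001011101
Gen 7 (rule 225): 001010000000101110
Gen 8 (rule 154): 010001000001001101
Gen 9 (rule 225): 000100011100000110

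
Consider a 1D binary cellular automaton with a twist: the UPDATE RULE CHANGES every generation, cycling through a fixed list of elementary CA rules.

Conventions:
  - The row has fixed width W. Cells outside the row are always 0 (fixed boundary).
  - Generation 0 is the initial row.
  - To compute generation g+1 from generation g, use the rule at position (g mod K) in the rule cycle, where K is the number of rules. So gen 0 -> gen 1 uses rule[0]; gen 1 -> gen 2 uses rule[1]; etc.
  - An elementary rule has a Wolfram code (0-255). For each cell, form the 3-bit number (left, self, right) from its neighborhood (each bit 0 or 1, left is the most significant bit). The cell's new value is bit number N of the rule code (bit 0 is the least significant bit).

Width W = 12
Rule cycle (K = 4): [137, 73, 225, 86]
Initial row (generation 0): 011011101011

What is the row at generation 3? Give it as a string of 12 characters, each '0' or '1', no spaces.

Answer: 111001101011

Derivation:
Gen 0: 011011101011
Gen 1 (rule 137): 010011000010
Gen 2 (rule 73): 000011011000
Gen 3 (rule 225): 111001101011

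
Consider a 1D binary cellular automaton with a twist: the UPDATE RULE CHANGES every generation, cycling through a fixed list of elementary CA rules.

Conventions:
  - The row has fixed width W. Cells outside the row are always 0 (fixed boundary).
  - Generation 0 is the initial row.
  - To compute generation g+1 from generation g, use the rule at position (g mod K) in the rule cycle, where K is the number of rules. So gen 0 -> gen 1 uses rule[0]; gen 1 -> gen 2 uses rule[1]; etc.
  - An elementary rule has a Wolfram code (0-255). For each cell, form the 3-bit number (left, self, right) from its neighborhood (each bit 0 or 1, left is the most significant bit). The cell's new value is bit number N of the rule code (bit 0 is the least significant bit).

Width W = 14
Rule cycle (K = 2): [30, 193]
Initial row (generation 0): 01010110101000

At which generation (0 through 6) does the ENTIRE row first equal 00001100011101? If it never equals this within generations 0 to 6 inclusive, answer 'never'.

Gen 0: 01010110101000
Gen 1 (rule 30): 11010100101100
Gen 2 (rule 193): 01000000000101
Gen 3 (rule 30): 11100000001101
Gen 4 (rule 193): 01101111100100
Gen 5 (rule 30): 11001000011110
Gen 6 (rule 193): 01000011001110

Answer: never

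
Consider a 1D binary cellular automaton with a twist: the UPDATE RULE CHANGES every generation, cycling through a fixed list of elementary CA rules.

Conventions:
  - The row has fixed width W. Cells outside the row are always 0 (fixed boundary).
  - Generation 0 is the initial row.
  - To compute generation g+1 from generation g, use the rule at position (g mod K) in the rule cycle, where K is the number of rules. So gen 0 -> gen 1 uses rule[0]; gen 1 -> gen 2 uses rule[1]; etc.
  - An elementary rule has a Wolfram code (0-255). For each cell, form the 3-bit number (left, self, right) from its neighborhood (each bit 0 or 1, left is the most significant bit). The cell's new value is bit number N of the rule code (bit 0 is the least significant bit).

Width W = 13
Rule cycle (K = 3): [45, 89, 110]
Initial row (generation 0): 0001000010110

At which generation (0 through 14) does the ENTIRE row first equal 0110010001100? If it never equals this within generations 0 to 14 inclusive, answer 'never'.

Answer: never

Derivation:
Gen 0: 0001000010110
Gen 1 (rule 45): 1101011011100
Gen 2 (rule 89): 1100011010111
Gen 3 (rule 110): 1100111111101
Gen 4 (rule 45): 1000100000011
Gen 5 (rule 89): 0110011111011
Gen 6 (rule 110): 1110110001111
Gen 7 (rule 45): 1001100101000
Gen 8 (rule 89): 0101110000111
Gen 9 (rule 110): 1111010001101
Gen 10 (rule 45): 1000110101011
Gen 11 (rule 89): 0110110000011
Gen 12 (rule 110): 1111110000111
Gen 13 (rule 45): 1000000110100
Gen 14 (rule 89): 0111110110011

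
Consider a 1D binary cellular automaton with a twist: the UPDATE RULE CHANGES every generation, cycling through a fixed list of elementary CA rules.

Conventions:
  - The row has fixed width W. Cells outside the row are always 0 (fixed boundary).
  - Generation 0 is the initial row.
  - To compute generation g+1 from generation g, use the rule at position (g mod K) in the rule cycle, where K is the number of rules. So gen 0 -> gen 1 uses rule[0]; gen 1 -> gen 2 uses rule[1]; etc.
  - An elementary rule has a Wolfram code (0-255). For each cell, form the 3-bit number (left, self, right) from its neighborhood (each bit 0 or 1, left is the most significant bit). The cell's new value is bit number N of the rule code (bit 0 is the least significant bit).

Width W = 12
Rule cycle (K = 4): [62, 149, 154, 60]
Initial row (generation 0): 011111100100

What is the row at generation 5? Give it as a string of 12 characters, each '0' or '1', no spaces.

Gen 0: 011111100100
Gen 1 (rule 62): 110000011110
Gen 2 (rule 149): 001111001101
Gen 3 (rule 154): 011110111000
Gen 4 (rule 60): 010001100100
Gen 5 (rule 62): 111011011110

Answer: 111011011110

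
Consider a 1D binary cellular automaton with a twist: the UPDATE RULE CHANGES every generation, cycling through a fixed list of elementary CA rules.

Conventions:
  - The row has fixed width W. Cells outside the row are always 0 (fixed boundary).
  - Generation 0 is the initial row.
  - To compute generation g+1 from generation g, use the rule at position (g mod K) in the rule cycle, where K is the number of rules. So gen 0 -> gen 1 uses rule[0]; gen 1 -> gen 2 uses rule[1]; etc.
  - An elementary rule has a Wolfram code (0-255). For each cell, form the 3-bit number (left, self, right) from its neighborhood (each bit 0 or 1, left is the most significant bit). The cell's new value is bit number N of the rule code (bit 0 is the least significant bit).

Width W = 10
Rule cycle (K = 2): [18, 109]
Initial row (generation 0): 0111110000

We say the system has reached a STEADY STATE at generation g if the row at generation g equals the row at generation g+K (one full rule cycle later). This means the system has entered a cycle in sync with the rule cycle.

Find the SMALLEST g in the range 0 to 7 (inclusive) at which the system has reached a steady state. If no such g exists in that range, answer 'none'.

Gen 0: 0111110000
Gen 1 (rule 18): 1000001000
Gen 2 (rule 109): 1011101011
Gen 3 (rule 18): 0000000000
Gen 4 (rule 109): 1111111111
Gen 5 (rule 18): 0000000000
Gen 6 (rule 109): 1111111111
Gen 7 (rule 18): 0000000000
Gen 8 (rule 109): 1111111111
Gen 9 (rule 18): 0000000000

Answer: 3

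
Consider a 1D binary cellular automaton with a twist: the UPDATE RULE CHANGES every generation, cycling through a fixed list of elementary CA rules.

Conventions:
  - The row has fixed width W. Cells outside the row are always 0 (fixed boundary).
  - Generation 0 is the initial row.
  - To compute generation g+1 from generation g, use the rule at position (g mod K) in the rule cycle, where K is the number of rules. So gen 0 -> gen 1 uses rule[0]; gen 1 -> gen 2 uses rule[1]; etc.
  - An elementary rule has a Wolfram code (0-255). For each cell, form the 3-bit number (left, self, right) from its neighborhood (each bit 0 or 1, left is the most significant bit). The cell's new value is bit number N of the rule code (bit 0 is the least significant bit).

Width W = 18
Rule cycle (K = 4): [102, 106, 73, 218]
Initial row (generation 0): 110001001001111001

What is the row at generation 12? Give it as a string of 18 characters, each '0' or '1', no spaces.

Answer: 001000100000000000

Derivation:
Gen 0: 110001001001111001
Gen 1 (rule 102): 010011011010001011
Gen 2 (rule 106): 100111111100010111
Gen 3 (rule 73): 000100000101000101
Gen 4 (rule 218): 001010001000101000
Gen 5 (rule 102): 011110011001111000
Gen 6 (rule 106): 110010111011001000
Gen 7 (rule 73): 110000101011000011
Gen 8 (rule 218): 111001000011100111
Gen 9 (rule 102): 001011000100101001
Gen 10 (rule 106): 010111001001010010
Gen 11 (rule 73): 000101000000000000
Gen 12 (rule 218): 001000100000000000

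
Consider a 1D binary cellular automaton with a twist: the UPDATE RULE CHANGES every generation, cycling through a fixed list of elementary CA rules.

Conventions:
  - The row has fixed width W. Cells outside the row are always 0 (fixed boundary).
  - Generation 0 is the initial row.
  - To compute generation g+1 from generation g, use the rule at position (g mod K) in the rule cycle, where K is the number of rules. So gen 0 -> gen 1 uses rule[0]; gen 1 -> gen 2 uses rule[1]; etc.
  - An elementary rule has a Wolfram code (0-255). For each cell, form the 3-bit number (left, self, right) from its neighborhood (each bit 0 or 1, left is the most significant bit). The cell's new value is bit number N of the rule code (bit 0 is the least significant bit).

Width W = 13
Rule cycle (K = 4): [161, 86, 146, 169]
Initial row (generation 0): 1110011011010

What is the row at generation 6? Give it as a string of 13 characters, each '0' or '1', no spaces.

Answer: 1111010010110

Derivation:
Gen 0: 1110011011010
Gen 1 (rule 161): 0100000100100
Gen 2 (rule 86): 1110001111110
Gen 3 (rule 146): 0101010111101
Gen 4 (rule 169): 0010101111010
Gen 5 (rule 161): 1001010110100
Gen 6 (rule 86): 1111010010110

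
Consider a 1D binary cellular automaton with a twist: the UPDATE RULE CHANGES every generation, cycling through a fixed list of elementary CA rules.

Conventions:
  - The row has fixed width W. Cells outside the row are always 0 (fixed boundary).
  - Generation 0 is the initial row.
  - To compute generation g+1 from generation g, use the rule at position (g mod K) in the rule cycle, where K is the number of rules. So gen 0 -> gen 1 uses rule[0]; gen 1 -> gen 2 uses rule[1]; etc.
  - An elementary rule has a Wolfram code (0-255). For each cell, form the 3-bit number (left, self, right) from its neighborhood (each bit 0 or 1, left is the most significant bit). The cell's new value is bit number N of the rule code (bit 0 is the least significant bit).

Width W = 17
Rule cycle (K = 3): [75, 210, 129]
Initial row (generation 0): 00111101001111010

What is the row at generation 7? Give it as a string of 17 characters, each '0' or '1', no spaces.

Gen 0: 00111101001111010
Gen 1 (rule 75): 11100100011001000
Gen 2 (rule 210): 01111010101110100
Gen 3 (rule 129): 00110000000100001
Gen 4 (rule 75): 11110111111001110
Gen 5 (rule 210): 01110011111110111
Gen 6 (rule 129): 00100001111100010
Gen 7 (rule 75): 11001111000101100

Answer: 11001111000101100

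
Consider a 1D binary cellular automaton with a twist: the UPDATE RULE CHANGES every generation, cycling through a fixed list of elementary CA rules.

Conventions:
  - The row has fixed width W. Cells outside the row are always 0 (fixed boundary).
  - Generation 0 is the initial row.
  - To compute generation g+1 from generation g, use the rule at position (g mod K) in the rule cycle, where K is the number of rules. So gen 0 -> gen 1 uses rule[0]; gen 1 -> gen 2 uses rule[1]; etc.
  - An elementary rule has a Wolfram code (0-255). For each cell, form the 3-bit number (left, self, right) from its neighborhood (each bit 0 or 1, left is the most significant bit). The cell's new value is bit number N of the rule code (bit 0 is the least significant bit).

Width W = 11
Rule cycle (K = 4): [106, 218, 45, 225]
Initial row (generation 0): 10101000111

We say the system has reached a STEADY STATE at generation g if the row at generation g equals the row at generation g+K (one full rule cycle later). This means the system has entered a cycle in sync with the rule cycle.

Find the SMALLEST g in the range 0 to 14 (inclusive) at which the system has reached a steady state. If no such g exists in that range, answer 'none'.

Answer: none

Derivation:
Gen 0: 10101000111
Gen 1 (rule 106): 01010001101
Gen 2 (rule 218): 10001011100
Gen 3 (rule 45): 10101110001
Gen 4 (rule 225): 01010110100
Gen 5 (rule 106): 10101111000
Gen 6 (rule 218): 00001111100
Gen 7 (rule 45): 11101000001
Gen 8 (rule 225): 01110011100
Gen 9 (rule 106): 11010110100
Gen 10 (rule 218): 11000110010
Gen 11 (rule 45): 10010100010
Gen 12 (rule 225): 00001001000
Gen 13 (rule 106): 00010010000
Gen 14 (rule 218): 00101101000
Gen 15 (rule 45): 10111011011
Gen 16 (rule 225): 01011101101
Gen 17 (rule 106): 10110111110
Gen 18 (rule 218): 00110111111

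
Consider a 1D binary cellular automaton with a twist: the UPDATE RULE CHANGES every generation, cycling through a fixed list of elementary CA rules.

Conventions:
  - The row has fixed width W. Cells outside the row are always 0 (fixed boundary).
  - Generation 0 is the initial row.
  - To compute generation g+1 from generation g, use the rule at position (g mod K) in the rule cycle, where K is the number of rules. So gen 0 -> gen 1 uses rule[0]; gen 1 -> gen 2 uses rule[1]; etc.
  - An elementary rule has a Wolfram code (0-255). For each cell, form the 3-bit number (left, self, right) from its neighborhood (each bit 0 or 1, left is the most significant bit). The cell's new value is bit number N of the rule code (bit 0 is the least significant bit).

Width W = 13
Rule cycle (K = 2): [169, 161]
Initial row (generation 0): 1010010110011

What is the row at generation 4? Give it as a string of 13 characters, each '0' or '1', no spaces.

Answer: 0010000001000

Derivation:
Gen 0: 1010010110011
Gen 1 (rule 169): 0100001100010
Gen 2 (rule 161): 0001100001000
Gen 3 (rule 169): 1101001100011
Gen 4 (rule 161): 0010000001000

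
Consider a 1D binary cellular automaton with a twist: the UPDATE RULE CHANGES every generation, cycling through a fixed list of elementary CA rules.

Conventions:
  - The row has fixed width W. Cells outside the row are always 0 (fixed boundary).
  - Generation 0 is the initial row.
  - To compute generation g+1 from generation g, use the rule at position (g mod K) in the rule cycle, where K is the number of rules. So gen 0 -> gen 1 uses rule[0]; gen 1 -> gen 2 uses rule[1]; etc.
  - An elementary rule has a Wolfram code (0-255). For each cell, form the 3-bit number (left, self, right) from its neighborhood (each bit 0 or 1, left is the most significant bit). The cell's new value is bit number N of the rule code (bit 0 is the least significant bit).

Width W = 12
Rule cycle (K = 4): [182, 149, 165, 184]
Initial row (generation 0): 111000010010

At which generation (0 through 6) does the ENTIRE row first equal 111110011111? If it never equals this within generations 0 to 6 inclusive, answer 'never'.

Gen 0: 111000010010
Gen 1 (rule 182): 010100111111
Gen 2 (rule 149): 010110011110
Gen 3 (rule 165): 011000001100
Gen 4 (rule 184): 010100001010
Gen 5 (rule 182): 111110011111
Gen 6 (rule 149): 011101001110

Answer: 5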